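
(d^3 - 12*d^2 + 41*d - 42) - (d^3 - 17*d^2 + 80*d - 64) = 5*d^2 - 39*d + 22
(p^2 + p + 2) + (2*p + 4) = p^2 + 3*p + 6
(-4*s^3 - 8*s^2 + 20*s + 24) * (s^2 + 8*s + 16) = -4*s^5 - 40*s^4 - 108*s^3 + 56*s^2 + 512*s + 384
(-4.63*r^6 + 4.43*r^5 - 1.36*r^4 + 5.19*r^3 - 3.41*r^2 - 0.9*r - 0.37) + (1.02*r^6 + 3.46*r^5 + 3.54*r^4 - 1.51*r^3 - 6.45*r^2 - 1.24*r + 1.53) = -3.61*r^6 + 7.89*r^5 + 2.18*r^4 + 3.68*r^3 - 9.86*r^2 - 2.14*r + 1.16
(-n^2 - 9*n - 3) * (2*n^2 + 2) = -2*n^4 - 18*n^3 - 8*n^2 - 18*n - 6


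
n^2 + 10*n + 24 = (n + 4)*(n + 6)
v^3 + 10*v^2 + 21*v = v*(v + 3)*(v + 7)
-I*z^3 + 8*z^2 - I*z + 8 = (z - I)*(z + 8*I)*(-I*z + 1)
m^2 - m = m*(m - 1)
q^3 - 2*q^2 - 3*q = q*(q - 3)*(q + 1)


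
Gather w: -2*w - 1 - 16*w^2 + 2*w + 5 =4 - 16*w^2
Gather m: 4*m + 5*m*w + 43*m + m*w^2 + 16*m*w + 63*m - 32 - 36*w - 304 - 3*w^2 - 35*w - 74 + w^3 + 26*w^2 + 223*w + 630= m*(w^2 + 21*w + 110) + w^3 + 23*w^2 + 152*w + 220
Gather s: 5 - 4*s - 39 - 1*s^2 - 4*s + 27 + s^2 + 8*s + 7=0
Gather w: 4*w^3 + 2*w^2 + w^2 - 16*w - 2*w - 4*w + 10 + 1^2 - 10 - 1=4*w^3 + 3*w^2 - 22*w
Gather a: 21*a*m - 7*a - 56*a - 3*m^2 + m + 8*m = a*(21*m - 63) - 3*m^2 + 9*m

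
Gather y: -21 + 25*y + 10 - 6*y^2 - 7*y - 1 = -6*y^2 + 18*y - 12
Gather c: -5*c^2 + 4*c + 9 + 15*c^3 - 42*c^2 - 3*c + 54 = 15*c^3 - 47*c^2 + c + 63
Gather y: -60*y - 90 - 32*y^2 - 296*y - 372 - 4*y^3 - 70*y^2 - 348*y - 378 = -4*y^3 - 102*y^2 - 704*y - 840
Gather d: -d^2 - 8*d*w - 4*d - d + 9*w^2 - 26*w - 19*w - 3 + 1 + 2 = -d^2 + d*(-8*w - 5) + 9*w^2 - 45*w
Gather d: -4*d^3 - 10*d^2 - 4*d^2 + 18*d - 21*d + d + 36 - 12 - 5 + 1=-4*d^3 - 14*d^2 - 2*d + 20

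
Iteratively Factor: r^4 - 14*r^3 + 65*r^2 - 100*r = (r - 5)*(r^3 - 9*r^2 + 20*r) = (r - 5)*(r - 4)*(r^2 - 5*r) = r*(r - 5)*(r - 4)*(r - 5)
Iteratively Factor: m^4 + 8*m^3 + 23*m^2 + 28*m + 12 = (m + 2)*(m^3 + 6*m^2 + 11*m + 6) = (m + 2)*(m + 3)*(m^2 + 3*m + 2) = (m + 2)^2*(m + 3)*(m + 1)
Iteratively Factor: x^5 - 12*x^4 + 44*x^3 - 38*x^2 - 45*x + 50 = (x - 5)*(x^4 - 7*x^3 + 9*x^2 + 7*x - 10) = (x - 5)*(x - 1)*(x^3 - 6*x^2 + 3*x + 10) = (x - 5)^2*(x - 1)*(x^2 - x - 2) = (x - 5)^2*(x - 1)*(x + 1)*(x - 2)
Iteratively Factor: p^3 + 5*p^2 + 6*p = (p + 3)*(p^2 + 2*p) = p*(p + 3)*(p + 2)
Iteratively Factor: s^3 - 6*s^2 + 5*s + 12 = (s - 4)*(s^2 - 2*s - 3) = (s - 4)*(s - 3)*(s + 1)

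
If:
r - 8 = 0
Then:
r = 8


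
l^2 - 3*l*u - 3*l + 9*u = (l - 3)*(l - 3*u)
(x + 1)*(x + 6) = x^2 + 7*x + 6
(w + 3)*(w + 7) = w^2 + 10*w + 21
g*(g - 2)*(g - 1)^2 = g^4 - 4*g^3 + 5*g^2 - 2*g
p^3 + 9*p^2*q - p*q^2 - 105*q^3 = (p - 3*q)*(p + 5*q)*(p + 7*q)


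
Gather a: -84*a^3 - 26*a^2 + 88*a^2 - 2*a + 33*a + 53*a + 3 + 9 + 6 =-84*a^3 + 62*a^2 + 84*a + 18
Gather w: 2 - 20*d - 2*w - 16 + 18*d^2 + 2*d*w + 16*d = 18*d^2 - 4*d + w*(2*d - 2) - 14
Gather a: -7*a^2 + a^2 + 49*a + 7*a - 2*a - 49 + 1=-6*a^2 + 54*a - 48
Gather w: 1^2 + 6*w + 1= 6*w + 2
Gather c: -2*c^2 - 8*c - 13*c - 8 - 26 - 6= -2*c^2 - 21*c - 40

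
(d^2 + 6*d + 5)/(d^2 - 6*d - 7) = (d + 5)/(d - 7)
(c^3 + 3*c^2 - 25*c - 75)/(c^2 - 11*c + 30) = (c^2 + 8*c + 15)/(c - 6)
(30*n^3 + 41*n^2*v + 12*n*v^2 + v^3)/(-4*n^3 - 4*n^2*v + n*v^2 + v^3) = (30*n^2 + 11*n*v + v^2)/(-4*n^2 + v^2)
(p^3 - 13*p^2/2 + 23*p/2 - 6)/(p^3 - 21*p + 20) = (p - 3/2)/(p + 5)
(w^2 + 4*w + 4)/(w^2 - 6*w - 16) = (w + 2)/(w - 8)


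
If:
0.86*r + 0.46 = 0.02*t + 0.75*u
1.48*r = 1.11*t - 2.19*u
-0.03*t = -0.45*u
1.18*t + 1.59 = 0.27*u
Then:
No Solution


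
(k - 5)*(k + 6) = k^2 + k - 30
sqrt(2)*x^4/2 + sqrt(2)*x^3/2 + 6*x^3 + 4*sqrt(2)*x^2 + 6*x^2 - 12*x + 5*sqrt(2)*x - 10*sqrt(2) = (x - 1)*(x + sqrt(2))*(x + 5*sqrt(2))*(sqrt(2)*x/2 + sqrt(2))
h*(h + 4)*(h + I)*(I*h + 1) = I*h^4 + 4*I*h^3 + I*h^2 + 4*I*h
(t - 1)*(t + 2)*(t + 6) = t^3 + 7*t^2 + 4*t - 12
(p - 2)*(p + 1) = p^2 - p - 2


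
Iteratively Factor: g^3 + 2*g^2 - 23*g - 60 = (g + 3)*(g^2 - g - 20) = (g - 5)*(g + 3)*(g + 4)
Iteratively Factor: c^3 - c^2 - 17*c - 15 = (c - 5)*(c^2 + 4*c + 3) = (c - 5)*(c + 3)*(c + 1)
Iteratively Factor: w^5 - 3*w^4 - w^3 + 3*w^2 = (w - 1)*(w^4 - 2*w^3 - 3*w^2) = w*(w - 1)*(w^3 - 2*w^2 - 3*w) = w^2*(w - 1)*(w^2 - 2*w - 3) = w^2*(w - 3)*(w - 1)*(w + 1)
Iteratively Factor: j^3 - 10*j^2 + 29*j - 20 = (j - 5)*(j^2 - 5*j + 4) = (j - 5)*(j - 1)*(j - 4)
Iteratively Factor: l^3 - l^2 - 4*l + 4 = (l - 1)*(l^2 - 4) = (l - 2)*(l - 1)*(l + 2)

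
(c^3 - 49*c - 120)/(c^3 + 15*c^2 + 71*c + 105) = (c - 8)/(c + 7)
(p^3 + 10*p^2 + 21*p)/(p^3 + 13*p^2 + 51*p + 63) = p/(p + 3)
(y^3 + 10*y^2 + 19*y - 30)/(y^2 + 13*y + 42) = (y^2 + 4*y - 5)/(y + 7)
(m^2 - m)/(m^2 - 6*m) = (m - 1)/(m - 6)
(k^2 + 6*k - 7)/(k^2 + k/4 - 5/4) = 4*(k + 7)/(4*k + 5)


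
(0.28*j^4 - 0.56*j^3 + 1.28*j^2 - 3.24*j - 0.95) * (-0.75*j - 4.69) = -0.21*j^5 - 0.8932*j^4 + 1.6664*j^3 - 3.5732*j^2 + 15.9081*j + 4.4555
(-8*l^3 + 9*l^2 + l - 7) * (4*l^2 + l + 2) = -32*l^5 + 28*l^4 - 3*l^3 - 9*l^2 - 5*l - 14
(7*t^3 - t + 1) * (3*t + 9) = 21*t^4 + 63*t^3 - 3*t^2 - 6*t + 9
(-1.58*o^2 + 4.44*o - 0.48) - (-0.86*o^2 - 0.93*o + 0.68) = -0.72*o^2 + 5.37*o - 1.16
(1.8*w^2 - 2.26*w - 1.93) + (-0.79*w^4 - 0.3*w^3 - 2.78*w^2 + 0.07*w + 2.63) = -0.79*w^4 - 0.3*w^3 - 0.98*w^2 - 2.19*w + 0.7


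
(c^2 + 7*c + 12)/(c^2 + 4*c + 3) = (c + 4)/(c + 1)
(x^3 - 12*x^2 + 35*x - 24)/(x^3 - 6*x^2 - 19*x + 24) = (x - 3)/(x + 3)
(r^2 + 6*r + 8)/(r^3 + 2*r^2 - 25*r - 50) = (r + 4)/(r^2 - 25)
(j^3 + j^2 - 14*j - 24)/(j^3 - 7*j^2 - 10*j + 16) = (j^2 - j - 12)/(j^2 - 9*j + 8)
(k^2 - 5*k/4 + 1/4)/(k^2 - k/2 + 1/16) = 4*(k - 1)/(4*k - 1)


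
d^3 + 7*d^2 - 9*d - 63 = (d - 3)*(d + 3)*(d + 7)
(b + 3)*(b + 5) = b^2 + 8*b + 15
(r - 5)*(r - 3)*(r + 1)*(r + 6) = r^4 - r^3 - 35*r^2 + 57*r + 90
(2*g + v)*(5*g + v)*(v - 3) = 10*g^2*v - 30*g^2 + 7*g*v^2 - 21*g*v + v^3 - 3*v^2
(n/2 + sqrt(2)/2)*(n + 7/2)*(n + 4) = n^3/2 + sqrt(2)*n^2/2 + 15*n^2/4 + 15*sqrt(2)*n/4 + 7*n + 7*sqrt(2)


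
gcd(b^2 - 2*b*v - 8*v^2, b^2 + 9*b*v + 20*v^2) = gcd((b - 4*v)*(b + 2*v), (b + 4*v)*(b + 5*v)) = 1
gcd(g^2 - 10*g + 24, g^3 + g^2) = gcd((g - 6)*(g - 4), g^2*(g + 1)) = 1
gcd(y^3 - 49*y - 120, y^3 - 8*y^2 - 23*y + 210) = y + 5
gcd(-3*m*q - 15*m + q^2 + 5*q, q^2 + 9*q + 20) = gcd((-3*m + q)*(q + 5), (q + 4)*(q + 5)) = q + 5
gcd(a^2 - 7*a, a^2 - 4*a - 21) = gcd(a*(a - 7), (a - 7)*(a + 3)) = a - 7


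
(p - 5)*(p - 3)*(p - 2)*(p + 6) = p^4 - 4*p^3 - 29*p^2 + 156*p - 180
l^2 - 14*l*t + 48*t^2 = (l - 8*t)*(l - 6*t)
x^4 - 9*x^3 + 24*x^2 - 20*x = x*(x - 5)*(x - 2)^2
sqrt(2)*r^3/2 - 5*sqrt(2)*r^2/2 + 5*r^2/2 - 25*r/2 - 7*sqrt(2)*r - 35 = (r - 7)*(r + 5*sqrt(2)/2)*(sqrt(2)*r/2 + sqrt(2))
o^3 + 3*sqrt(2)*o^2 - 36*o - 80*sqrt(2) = (o - 4*sqrt(2))*(o + 2*sqrt(2))*(o + 5*sqrt(2))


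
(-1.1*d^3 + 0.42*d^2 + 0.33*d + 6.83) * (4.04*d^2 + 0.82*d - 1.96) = -4.444*d^5 + 0.7948*d^4 + 3.8336*d^3 + 27.0406*d^2 + 4.9538*d - 13.3868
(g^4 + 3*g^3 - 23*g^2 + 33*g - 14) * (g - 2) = g^5 + g^4 - 29*g^3 + 79*g^2 - 80*g + 28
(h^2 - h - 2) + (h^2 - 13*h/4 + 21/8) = 2*h^2 - 17*h/4 + 5/8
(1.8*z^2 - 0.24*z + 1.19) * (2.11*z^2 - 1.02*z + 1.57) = 3.798*z^4 - 2.3424*z^3 + 5.5817*z^2 - 1.5906*z + 1.8683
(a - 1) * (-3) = 3 - 3*a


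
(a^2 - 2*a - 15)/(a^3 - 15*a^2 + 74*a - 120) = (a + 3)/(a^2 - 10*a + 24)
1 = 1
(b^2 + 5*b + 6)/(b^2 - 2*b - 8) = (b + 3)/(b - 4)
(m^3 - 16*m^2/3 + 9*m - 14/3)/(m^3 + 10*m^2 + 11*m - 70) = (3*m^2 - 10*m + 7)/(3*(m^2 + 12*m + 35))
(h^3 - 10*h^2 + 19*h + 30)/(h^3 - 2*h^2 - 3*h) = (h^2 - 11*h + 30)/(h*(h - 3))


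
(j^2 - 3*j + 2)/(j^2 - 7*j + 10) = (j - 1)/(j - 5)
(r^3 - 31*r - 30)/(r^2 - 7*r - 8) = (r^2 - r - 30)/(r - 8)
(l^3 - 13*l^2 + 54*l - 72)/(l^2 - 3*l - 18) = (l^2 - 7*l + 12)/(l + 3)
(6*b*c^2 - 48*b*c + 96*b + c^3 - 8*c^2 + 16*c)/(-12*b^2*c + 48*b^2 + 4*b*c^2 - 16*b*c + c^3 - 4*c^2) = (4 - c)/(2*b - c)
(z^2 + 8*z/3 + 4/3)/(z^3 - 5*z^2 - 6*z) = (3*z^2 + 8*z + 4)/(3*z*(z^2 - 5*z - 6))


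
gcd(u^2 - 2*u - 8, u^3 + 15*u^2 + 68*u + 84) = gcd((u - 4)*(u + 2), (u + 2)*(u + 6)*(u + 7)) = u + 2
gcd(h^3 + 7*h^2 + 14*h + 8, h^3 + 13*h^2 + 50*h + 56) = h^2 + 6*h + 8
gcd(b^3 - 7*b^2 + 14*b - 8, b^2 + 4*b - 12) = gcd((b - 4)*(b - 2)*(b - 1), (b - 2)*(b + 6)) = b - 2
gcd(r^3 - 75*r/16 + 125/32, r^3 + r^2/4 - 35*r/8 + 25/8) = r^2 + 5*r/4 - 25/8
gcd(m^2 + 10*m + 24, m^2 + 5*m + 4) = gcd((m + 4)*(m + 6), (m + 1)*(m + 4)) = m + 4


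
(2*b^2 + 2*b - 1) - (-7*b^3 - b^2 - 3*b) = 7*b^3 + 3*b^2 + 5*b - 1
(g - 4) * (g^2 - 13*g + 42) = g^3 - 17*g^2 + 94*g - 168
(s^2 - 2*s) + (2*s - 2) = s^2 - 2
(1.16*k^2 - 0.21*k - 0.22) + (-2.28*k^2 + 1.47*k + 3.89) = -1.12*k^2 + 1.26*k + 3.67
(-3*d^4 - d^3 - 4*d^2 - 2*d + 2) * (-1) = 3*d^4 + d^3 + 4*d^2 + 2*d - 2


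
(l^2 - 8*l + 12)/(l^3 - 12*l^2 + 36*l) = (l - 2)/(l*(l - 6))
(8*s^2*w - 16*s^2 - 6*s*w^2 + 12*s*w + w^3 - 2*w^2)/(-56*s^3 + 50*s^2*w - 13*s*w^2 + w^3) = (2 - w)/(7*s - w)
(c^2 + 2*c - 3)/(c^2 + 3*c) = (c - 1)/c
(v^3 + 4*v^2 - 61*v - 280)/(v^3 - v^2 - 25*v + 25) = (v^2 - v - 56)/(v^2 - 6*v + 5)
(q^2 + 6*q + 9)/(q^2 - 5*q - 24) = (q + 3)/(q - 8)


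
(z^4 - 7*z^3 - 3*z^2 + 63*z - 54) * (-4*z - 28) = -4*z^5 + 208*z^3 - 168*z^2 - 1548*z + 1512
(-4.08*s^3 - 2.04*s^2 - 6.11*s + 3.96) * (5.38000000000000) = -21.9504*s^3 - 10.9752*s^2 - 32.8718*s + 21.3048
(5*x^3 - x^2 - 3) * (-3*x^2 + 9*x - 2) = -15*x^5 + 48*x^4 - 19*x^3 + 11*x^2 - 27*x + 6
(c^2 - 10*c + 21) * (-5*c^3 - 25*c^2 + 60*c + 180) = -5*c^5 + 25*c^4 + 205*c^3 - 945*c^2 - 540*c + 3780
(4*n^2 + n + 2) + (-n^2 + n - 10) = 3*n^2 + 2*n - 8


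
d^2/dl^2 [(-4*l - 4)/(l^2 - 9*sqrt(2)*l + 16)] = 8*(-(l + 1)*(2*l - 9*sqrt(2))^2 + (3*l - 9*sqrt(2) + 1)*(l^2 - 9*sqrt(2)*l + 16))/(l^2 - 9*sqrt(2)*l + 16)^3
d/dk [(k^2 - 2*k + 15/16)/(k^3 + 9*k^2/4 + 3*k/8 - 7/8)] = (-128*k^4 + 512*k^3 + 264*k^2 - 764*k + 179)/(2*(64*k^6 + 288*k^5 + 372*k^4 - 4*k^3 - 243*k^2 - 42*k + 49))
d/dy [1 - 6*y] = -6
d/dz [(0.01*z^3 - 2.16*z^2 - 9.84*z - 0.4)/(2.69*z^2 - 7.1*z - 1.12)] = (0.0269*z^4 - 0.141999999999999*z^3 + 41.772*z^2 + 6.99040000000001*z + 8.1808)/(7.2361*z^4 - 38.198*z^3 + 44.3844*z^2 + 15.904*z + 1.2544)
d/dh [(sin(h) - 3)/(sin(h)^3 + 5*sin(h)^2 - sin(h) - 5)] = (-2*sin(h)^3 + 4*sin(h)^2 + 30*sin(h) - 8)/((sin(h) + 5)^2*cos(h)^3)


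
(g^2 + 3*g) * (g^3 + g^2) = g^5 + 4*g^4 + 3*g^3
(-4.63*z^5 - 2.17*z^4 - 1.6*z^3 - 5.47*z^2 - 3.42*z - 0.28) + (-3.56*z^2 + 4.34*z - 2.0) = -4.63*z^5 - 2.17*z^4 - 1.6*z^3 - 9.03*z^2 + 0.92*z - 2.28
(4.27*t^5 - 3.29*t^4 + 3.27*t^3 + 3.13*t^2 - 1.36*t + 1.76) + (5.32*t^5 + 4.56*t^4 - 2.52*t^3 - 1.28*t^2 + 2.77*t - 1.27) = 9.59*t^5 + 1.27*t^4 + 0.75*t^3 + 1.85*t^2 + 1.41*t + 0.49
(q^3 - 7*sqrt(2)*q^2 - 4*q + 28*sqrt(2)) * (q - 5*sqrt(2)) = q^4 - 12*sqrt(2)*q^3 + 66*q^2 + 48*sqrt(2)*q - 280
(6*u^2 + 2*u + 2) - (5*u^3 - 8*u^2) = -5*u^3 + 14*u^2 + 2*u + 2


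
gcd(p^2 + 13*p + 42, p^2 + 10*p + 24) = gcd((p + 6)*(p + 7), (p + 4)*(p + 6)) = p + 6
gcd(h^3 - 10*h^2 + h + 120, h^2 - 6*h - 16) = h - 8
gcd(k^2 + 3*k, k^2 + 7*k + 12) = k + 3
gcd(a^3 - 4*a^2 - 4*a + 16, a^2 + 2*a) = a + 2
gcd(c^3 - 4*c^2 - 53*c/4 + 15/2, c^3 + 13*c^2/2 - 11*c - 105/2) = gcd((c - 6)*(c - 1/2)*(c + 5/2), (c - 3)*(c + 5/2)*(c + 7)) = c + 5/2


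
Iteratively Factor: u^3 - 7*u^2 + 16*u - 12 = (u - 2)*(u^2 - 5*u + 6) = (u - 2)^2*(u - 3)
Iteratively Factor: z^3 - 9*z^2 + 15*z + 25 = (z - 5)*(z^2 - 4*z - 5) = (z - 5)*(z + 1)*(z - 5)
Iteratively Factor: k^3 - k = (k + 1)*(k^2 - k) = (k - 1)*(k + 1)*(k)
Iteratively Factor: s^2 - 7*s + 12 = (s - 4)*(s - 3)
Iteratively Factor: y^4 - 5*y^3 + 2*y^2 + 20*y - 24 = (y + 2)*(y^3 - 7*y^2 + 16*y - 12) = (y - 2)*(y + 2)*(y^2 - 5*y + 6) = (y - 3)*(y - 2)*(y + 2)*(y - 2)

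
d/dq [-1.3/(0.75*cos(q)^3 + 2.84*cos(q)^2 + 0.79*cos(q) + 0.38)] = (2.925*sin(q)^2 - 7.384*cos(q) - 3.952)*sin(q)/(0.75*cos(q)^3 + 2.84*cos(q)^2 + 0.79*cos(q) + 0.38)^2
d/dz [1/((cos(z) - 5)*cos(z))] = (2*cos(z) - 5)*sin(z)/((cos(z) - 5)^2*cos(z)^2)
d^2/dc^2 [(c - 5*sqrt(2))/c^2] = 2*(c - 15*sqrt(2))/c^4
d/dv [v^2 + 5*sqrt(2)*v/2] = 2*v + 5*sqrt(2)/2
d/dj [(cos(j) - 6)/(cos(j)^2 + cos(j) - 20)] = (cos(j)^2 - 12*cos(j) + 14)*sin(j)/(cos(j)^2 + cos(j) - 20)^2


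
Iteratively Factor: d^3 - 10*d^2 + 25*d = (d - 5)*(d^2 - 5*d) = (d - 5)^2*(d)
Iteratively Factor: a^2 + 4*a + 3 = (a + 1)*(a + 3)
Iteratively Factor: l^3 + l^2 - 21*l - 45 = (l + 3)*(l^2 - 2*l - 15) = (l - 5)*(l + 3)*(l + 3)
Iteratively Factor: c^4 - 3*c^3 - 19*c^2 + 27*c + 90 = (c + 3)*(c^3 - 6*c^2 - c + 30) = (c + 2)*(c + 3)*(c^2 - 8*c + 15) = (c - 3)*(c + 2)*(c + 3)*(c - 5)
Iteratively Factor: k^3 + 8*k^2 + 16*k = (k + 4)*(k^2 + 4*k) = k*(k + 4)*(k + 4)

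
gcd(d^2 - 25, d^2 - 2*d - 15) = d - 5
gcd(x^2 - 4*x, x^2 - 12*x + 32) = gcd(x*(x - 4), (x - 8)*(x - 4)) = x - 4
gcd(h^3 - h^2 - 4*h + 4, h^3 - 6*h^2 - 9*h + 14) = h^2 + h - 2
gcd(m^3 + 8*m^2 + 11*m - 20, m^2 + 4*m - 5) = m^2 + 4*m - 5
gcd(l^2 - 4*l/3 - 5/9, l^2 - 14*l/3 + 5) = l - 5/3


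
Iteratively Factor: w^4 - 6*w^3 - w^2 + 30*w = (w - 3)*(w^3 - 3*w^2 - 10*w) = (w - 3)*(w + 2)*(w^2 - 5*w) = (w - 5)*(w - 3)*(w + 2)*(w)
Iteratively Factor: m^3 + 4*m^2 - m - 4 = (m - 1)*(m^2 + 5*m + 4) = (m - 1)*(m + 4)*(m + 1)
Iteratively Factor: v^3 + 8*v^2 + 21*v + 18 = (v + 2)*(v^2 + 6*v + 9) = (v + 2)*(v + 3)*(v + 3)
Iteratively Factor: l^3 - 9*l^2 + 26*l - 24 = (l - 2)*(l^2 - 7*l + 12) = (l - 3)*(l - 2)*(l - 4)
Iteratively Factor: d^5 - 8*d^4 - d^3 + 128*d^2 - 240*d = (d + 4)*(d^4 - 12*d^3 + 47*d^2 - 60*d) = (d - 3)*(d + 4)*(d^3 - 9*d^2 + 20*d) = (d - 4)*(d - 3)*(d + 4)*(d^2 - 5*d) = (d - 5)*(d - 4)*(d - 3)*(d + 4)*(d)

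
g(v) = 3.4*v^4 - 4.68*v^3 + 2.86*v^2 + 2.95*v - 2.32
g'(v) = 13.6*v^3 - 14.04*v^2 + 5.72*v + 2.95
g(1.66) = 14.87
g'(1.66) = 35.97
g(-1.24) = 15.38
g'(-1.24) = -51.66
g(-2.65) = 264.71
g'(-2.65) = -363.89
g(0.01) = -2.29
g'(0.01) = 3.01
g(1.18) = 4.05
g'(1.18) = 12.50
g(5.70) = 2829.75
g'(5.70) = 2098.02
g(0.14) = -1.86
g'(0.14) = 3.51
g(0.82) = 0.98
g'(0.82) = 5.70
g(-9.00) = 25921.91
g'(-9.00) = -11100.17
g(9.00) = 19151.57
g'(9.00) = 8831.59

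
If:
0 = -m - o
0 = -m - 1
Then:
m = -1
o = 1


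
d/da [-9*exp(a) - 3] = -9*exp(a)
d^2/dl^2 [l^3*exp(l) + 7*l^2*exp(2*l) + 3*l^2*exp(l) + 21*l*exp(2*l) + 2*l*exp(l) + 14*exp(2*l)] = (l^3 + 28*l^2*exp(l) + 9*l^2 + 140*l*exp(l) + 20*l + 154*exp(l) + 10)*exp(l)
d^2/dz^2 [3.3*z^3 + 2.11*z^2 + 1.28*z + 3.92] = 19.8*z + 4.22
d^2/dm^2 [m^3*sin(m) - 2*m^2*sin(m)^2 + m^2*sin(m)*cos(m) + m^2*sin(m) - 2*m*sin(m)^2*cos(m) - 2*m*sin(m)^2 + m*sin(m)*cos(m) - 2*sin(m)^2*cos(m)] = -m^3*sin(m) - m^2*sin(m) - 2*m^2*sin(2*m) + 6*m^2*cos(m) - 4*m^2*cos(2*m) + 6*m*sin(m) - 10*m*sin(2*m) + 9*m*cos(m)/2 - 9*m*cos(3*m)/2 + 3*sin(m) - 3*sin(2*m) - 3*sin(3*m) + cos(m)/2 + 4*cos(2*m) - 9*cos(3*m)/2 - 2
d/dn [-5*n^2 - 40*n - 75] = -10*n - 40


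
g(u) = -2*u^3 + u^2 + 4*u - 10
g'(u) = -6*u^2 + 2*u + 4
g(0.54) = -7.86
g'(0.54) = 3.33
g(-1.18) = -10.04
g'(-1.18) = -6.71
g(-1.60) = -5.65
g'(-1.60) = -14.56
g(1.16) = -7.14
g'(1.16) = -1.75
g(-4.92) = 232.72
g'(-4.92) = -151.08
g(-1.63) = -5.20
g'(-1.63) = -15.20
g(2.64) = -29.27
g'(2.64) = -32.54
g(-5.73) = 376.18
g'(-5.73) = -204.46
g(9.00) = -1351.00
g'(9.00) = -464.00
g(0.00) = -10.00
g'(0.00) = 4.00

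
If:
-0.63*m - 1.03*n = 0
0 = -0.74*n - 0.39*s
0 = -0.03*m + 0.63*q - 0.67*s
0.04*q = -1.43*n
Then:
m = 0.00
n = 0.00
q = 0.00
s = 0.00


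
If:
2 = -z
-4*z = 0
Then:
No Solution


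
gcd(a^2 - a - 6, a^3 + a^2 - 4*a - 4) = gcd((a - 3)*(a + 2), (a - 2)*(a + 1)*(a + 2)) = a + 2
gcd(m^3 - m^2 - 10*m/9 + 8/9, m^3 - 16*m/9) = m - 4/3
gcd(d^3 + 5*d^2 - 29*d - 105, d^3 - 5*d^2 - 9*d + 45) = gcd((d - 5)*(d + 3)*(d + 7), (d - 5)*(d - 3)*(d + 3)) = d^2 - 2*d - 15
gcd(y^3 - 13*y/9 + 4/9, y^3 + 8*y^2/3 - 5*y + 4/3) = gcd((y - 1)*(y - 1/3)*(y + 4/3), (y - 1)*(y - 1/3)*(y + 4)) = y^2 - 4*y/3 + 1/3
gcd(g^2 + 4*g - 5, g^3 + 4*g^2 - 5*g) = g^2 + 4*g - 5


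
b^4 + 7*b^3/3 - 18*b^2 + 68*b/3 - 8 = (b - 2)*(b - 1)*(b - 2/3)*(b + 6)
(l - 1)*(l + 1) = l^2 - 1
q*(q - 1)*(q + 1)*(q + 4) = q^4 + 4*q^3 - q^2 - 4*q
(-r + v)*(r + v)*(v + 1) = -r^2*v - r^2 + v^3 + v^2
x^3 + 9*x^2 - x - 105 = (x - 3)*(x + 5)*(x + 7)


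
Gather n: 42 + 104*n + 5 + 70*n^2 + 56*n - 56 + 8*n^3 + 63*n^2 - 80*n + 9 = 8*n^3 + 133*n^2 + 80*n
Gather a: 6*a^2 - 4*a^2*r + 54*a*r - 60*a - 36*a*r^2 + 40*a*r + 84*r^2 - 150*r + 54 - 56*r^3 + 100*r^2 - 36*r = a^2*(6 - 4*r) + a*(-36*r^2 + 94*r - 60) - 56*r^3 + 184*r^2 - 186*r + 54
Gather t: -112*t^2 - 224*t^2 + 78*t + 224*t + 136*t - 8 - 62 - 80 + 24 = -336*t^2 + 438*t - 126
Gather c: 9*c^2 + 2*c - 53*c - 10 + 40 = 9*c^2 - 51*c + 30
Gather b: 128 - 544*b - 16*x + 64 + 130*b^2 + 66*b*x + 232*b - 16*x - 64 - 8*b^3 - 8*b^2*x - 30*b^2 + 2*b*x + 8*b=-8*b^3 + b^2*(100 - 8*x) + b*(68*x - 304) - 32*x + 128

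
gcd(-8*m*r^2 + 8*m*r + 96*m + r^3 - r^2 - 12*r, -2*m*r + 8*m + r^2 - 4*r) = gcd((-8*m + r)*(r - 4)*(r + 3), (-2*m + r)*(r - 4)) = r - 4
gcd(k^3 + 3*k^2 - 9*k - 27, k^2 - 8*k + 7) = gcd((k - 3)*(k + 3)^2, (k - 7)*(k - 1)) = 1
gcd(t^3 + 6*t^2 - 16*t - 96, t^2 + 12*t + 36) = t + 6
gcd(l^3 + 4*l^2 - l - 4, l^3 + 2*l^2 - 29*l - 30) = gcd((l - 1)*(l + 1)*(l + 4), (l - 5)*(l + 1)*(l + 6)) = l + 1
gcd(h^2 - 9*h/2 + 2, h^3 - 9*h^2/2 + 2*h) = h^2 - 9*h/2 + 2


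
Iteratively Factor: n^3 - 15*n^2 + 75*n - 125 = (n - 5)*(n^2 - 10*n + 25) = (n - 5)^2*(n - 5)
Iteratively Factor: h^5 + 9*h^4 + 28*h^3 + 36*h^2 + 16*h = (h + 2)*(h^4 + 7*h^3 + 14*h^2 + 8*h) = (h + 1)*(h + 2)*(h^3 + 6*h^2 + 8*h) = h*(h + 1)*(h + 2)*(h^2 + 6*h + 8) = h*(h + 1)*(h + 2)^2*(h + 4)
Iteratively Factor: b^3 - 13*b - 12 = (b + 1)*(b^2 - b - 12) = (b + 1)*(b + 3)*(b - 4)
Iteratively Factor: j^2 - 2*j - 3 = (j + 1)*(j - 3)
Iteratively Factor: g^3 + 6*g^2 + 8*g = (g)*(g^2 + 6*g + 8) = g*(g + 2)*(g + 4)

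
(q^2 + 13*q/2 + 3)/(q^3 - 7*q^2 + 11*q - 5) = (q^2 + 13*q/2 + 3)/(q^3 - 7*q^2 + 11*q - 5)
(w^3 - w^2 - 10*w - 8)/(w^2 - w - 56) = (-w^3 + w^2 + 10*w + 8)/(-w^2 + w + 56)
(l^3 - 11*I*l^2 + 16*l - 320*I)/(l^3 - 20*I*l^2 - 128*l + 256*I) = (l + 5*I)/(l - 4*I)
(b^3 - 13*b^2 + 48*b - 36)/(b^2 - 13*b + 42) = (b^2 - 7*b + 6)/(b - 7)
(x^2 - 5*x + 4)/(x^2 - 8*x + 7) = (x - 4)/(x - 7)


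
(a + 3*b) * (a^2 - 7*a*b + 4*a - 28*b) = a^3 - 4*a^2*b + 4*a^2 - 21*a*b^2 - 16*a*b - 84*b^2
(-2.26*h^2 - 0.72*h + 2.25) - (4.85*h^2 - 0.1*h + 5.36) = -7.11*h^2 - 0.62*h - 3.11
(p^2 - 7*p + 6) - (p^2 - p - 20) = 26 - 6*p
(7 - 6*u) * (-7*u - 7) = 42*u^2 - 7*u - 49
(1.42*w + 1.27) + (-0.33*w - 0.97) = 1.09*w + 0.3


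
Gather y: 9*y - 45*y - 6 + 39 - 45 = -36*y - 12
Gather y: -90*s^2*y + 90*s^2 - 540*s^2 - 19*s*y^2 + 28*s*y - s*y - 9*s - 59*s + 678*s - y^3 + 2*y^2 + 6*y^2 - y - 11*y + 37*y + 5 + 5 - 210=-450*s^2 + 610*s - y^3 + y^2*(8 - 19*s) + y*(-90*s^2 + 27*s + 25) - 200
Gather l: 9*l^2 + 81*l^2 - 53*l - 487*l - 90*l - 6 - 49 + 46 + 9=90*l^2 - 630*l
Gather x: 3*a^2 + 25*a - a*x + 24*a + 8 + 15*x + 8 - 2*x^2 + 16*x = 3*a^2 + 49*a - 2*x^2 + x*(31 - a) + 16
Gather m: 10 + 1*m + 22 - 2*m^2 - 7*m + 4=-2*m^2 - 6*m + 36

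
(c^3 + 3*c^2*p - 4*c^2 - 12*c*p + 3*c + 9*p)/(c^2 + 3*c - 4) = (c^2 + 3*c*p - 3*c - 9*p)/(c + 4)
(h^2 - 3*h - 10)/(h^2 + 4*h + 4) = (h - 5)/(h + 2)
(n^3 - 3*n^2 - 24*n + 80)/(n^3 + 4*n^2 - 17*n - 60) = (n - 4)/(n + 3)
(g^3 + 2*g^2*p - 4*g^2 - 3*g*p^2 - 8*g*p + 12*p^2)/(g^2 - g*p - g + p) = (g^2 + 3*g*p - 4*g - 12*p)/(g - 1)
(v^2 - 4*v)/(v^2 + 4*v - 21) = v*(v - 4)/(v^2 + 4*v - 21)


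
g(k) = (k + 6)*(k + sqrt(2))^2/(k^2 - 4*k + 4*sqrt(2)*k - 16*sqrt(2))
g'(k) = (k + 6)*(k + sqrt(2))^2*(-2*k - 4*sqrt(2) + 4)/(k^2 - 4*k + 4*sqrt(2)*k - 16*sqrt(2))^2 + (k + 6)*(2*k + 2*sqrt(2))/(k^2 - 4*k + 4*sqrt(2)*k - 16*sqrt(2)) + (k + sqrt(2))^2/(k^2 - 4*k + 4*sqrt(2)*k - 16*sqrt(2)) = (k + sqrt(2))*(-2*(k + 6)*(k + sqrt(2))*(k - 2 + 2*sqrt(2)) + (3*k + sqrt(2) + 12)*(k^2 - 4*k + 4*sqrt(2)*k - 16*sqrt(2)))/(k^2 - 4*k + 4*sqrt(2)*k - 16*sqrt(2))^2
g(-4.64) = -1.61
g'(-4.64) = 1.21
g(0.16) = -0.68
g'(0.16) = -1.04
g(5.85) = 29.37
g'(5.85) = -7.86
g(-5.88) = 1.09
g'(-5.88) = 13.53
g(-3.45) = -0.64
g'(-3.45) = 0.58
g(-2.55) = -0.22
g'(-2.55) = 0.36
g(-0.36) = -0.27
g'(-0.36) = -0.57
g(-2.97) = -0.39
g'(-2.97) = 0.46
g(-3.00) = -0.41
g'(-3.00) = 0.47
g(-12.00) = -6.62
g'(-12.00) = 0.90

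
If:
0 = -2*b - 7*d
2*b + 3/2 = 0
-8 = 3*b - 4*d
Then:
No Solution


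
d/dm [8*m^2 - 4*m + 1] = 16*m - 4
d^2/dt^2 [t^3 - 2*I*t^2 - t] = 6*t - 4*I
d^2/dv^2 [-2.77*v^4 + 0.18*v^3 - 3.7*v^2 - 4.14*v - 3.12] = -33.24*v^2 + 1.08*v - 7.4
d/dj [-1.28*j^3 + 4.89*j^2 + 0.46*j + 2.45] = -3.84*j^2 + 9.78*j + 0.46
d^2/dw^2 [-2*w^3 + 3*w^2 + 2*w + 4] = 6 - 12*w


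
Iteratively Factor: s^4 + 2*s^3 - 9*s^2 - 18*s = (s - 3)*(s^3 + 5*s^2 + 6*s) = (s - 3)*(s + 3)*(s^2 + 2*s) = (s - 3)*(s + 2)*(s + 3)*(s)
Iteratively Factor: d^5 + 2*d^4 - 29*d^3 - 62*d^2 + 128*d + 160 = (d - 5)*(d^4 + 7*d^3 + 6*d^2 - 32*d - 32) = (d - 5)*(d + 1)*(d^3 + 6*d^2 - 32) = (d - 5)*(d + 1)*(d + 4)*(d^2 + 2*d - 8) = (d - 5)*(d + 1)*(d + 4)^2*(d - 2)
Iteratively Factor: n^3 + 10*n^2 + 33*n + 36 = (n + 3)*(n^2 + 7*n + 12) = (n + 3)*(n + 4)*(n + 3)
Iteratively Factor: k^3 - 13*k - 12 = (k - 4)*(k^2 + 4*k + 3) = (k - 4)*(k + 3)*(k + 1)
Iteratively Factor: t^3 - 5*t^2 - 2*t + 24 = (t + 2)*(t^2 - 7*t + 12) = (t - 4)*(t + 2)*(t - 3)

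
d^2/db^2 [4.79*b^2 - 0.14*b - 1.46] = 9.58000000000000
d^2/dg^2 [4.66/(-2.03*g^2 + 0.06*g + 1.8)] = (-38.406788*g^2 + 1.135176*g + 4.66*(4.06*g - 0.06)*(8.12*g - 0.12) + 34.05528)/(-2.03*g^2 + 0.06*g + 1.8)^3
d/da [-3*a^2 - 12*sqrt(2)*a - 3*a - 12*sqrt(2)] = -6*a - 12*sqrt(2) - 3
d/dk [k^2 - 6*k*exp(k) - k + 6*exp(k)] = -6*k*exp(k) + 2*k - 1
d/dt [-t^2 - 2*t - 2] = -2*t - 2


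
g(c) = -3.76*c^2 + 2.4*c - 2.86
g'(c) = 2.4 - 7.52*c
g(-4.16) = -77.91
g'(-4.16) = 33.68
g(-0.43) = -4.59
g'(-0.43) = 5.63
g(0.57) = -2.71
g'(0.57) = -1.89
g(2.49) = -20.20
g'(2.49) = -16.32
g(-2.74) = -37.66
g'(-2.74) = 23.00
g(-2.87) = -40.72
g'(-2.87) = 23.98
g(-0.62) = -5.79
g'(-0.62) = 7.06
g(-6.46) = -175.27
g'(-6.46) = 50.98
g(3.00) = -29.50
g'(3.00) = -20.16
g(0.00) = -2.86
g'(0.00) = 2.40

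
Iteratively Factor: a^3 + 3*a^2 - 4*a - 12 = (a + 3)*(a^2 - 4) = (a - 2)*(a + 3)*(a + 2)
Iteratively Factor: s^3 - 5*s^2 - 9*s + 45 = (s - 3)*(s^2 - 2*s - 15) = (s - 3)*(s + 3)*(s - 5)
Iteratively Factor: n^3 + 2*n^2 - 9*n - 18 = (n - 3)*(n^2 + 5*n + 6) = (n - 3)*(n + 3)*(n + 2)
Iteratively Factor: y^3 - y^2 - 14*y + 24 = (y - 2)*(y^2 + y - 12) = (y - 3)*(y - 2)*(y + 4)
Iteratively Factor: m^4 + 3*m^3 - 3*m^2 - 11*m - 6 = (m + 1)*(m^3 + 2*m^2 - 5*m - 6) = (m + 1)*(m + 3)*(m^2 - m - 2) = (m - 2)*(m + 1)*(m + 3)*(m + 1)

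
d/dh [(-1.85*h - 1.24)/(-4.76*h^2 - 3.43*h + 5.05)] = (8.806*h^2 + 6.3455*h - (1.85*h + 1.24)*(9.52*h + 3.43) - 9.3425)/(4.76*h^2 + 3.43*h - 5.05)^2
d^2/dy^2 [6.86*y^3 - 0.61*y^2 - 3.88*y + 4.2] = 41.16*y - 1.22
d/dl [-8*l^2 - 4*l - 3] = -16*l - 4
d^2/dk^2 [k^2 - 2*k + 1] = 2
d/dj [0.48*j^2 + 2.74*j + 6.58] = 0.96*j + 2.74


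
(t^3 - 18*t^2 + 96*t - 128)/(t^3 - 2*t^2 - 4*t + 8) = (t^2 - 16*t + 64)/(t^2 - 4)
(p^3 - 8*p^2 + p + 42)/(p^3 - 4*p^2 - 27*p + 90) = (p^2 - 5*p - 14)/(p^2 - p - 30)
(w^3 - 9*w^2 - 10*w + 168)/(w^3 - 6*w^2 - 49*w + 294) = (w + 4)/(w + 7)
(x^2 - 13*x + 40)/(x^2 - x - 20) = (x - 8)/(x + 4)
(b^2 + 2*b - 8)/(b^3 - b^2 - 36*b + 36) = (b^2 + 2*b - 8)/(b^3 - b^2 - 36*b + 36)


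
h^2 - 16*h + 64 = (h - 8)^2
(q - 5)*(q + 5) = q^2 - 25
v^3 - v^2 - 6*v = v*(v - 3)*(v + 2)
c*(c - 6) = c^2 - 6*c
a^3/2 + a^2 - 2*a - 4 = (a/2 + 1)*(a - 2)*(a + 2)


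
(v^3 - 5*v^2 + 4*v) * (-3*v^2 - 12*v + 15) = -3*v^5 + 3*v^4 + 63*v^3 - 123*v^2 + 60*v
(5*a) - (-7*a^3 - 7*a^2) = 7*a^3 + 7*a^2 + 5*a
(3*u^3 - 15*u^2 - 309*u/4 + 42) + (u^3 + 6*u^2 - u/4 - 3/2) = 4*u^3 - 9*u^2 - 155*u/2 + 81/2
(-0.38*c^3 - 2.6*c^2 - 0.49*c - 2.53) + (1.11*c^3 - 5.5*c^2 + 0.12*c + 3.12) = 0.73*c^3 - 8.1*c^2 - 0.37*c + 0.59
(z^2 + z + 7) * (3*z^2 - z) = 3*z^4 + 2*z^3 + 20*z^2 - 7*z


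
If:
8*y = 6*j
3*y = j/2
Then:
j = 0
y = 0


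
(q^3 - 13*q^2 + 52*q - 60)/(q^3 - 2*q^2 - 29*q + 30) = (q^2 - 7*q + 10)/(q^2 + 4*q - 5)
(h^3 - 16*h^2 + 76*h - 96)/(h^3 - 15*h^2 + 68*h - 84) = (h - 8)/(h - 7)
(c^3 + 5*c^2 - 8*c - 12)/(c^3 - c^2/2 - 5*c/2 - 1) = 2*(c + 6)/(2*c + 1)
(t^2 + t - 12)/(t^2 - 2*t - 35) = (-t^2 - t + 12)/(-t^2 + 2*t + 35)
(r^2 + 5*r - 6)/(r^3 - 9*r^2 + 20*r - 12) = (r + 6)/(r^2 - 8*r + 12)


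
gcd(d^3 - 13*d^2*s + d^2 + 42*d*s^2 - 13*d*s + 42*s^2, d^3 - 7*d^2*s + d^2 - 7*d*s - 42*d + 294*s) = -d + 7*s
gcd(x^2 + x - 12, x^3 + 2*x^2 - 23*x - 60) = x + 4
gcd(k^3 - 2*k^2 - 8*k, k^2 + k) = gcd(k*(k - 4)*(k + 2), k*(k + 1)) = k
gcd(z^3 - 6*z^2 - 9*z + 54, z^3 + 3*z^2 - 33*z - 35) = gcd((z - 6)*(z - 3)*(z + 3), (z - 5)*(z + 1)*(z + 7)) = 1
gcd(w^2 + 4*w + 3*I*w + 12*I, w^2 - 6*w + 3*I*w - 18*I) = w + 3*I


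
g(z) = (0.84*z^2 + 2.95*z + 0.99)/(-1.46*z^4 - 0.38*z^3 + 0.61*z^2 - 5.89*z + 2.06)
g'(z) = (1.68*z + 2.95)/(-1.46*z^4 - 0.38*z^3 + 0.61*z^2 - 5.89*z + 2.06) + (0.84*z^2 + 2.95*z + 0.99)*(5.84*z^3 + 1.14*z^2 - 1.22*z + 5.89)/(-1.46*z^4 - 0.38*z^3 + 0.61*z^2 - 5.89*z + 2.06)^2 = (2.4528*z^5 + 13.2402*z^4 + 8.0236*z^3 - 5.6185*z^2 + 2.253*z + 11.9081)/(2.1316*z^8 + 1.1096*z^7 - 1.6368*z^6 + 16.7352*z^5 - 1.1667*z^4 - 8.7514*z^3 + 37.2053*z^2 - 24.2668*z + 4.2436)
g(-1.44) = -0.23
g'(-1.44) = 0.33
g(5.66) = -0.03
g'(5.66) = 0.01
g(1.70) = -0.42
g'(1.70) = 0.45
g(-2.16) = 0.14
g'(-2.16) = 0.68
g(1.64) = -0.44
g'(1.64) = 0.49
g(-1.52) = -0.26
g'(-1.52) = 0.51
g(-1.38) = -0.21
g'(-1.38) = 0.26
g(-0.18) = 0.15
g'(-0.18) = 1.14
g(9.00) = -0.01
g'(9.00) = 0.00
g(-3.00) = 0.00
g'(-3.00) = 0.03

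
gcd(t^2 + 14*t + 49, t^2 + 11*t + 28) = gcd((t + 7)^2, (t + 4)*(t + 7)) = t + 7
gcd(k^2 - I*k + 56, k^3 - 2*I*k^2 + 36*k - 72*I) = 1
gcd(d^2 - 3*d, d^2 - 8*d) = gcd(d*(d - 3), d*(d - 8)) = d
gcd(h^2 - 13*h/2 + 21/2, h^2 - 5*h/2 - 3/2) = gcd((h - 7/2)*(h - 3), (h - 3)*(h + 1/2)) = h - 3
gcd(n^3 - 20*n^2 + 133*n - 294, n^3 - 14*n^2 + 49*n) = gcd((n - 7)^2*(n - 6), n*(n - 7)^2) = n^2 - 14*n + 49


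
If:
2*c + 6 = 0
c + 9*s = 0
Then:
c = -3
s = 1/3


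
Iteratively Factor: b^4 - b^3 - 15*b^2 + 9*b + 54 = (b + 3)*(b^3 - 4*b^2 - 3*b + 18) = (b + 2)*(b + 3)*(b^2 - 6*b + 9) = (b - 3)*(b + 2)*(b + 3)*(b - 3)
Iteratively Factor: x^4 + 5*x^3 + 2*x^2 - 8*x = (x)*(x^3 + 5*x^2 + 2*x - 8) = x*(x + 4)*(x^2 + x - 2) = x*(x + 2)*(x + 4)*(x - 1)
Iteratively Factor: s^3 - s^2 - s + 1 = (s - 1)*(s^2 - 1) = (s - 1)*(s + 1)*(s - 1)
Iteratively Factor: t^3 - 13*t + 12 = (t - 3)*(t^2 + 3*t - 4) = (t - 3)*(t - 1)*(t + 4)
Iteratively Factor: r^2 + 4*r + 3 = (r + 1)*(r + 3)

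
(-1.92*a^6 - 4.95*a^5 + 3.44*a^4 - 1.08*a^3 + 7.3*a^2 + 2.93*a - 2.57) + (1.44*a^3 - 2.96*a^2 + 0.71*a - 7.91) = -1.92*a^6 - 4.95*a^5 + 3.44*a^4 + 0.36*a^3 + 4.34*a^2 + 3.64*a - 10.48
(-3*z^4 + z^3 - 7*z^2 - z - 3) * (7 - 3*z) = 9*z^5 - 24*z^4 + 28*z^3 - 46*z^2 + 2*z - 21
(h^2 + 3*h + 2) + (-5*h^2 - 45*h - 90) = -4*h^2 - 42*h - 88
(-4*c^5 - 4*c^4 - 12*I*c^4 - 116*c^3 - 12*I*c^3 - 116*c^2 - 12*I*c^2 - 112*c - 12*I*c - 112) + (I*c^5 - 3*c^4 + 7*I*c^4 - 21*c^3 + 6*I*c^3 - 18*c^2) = -4*c^5 + I*c^5 - 7*c^4 - 5*I*c^4 - 137*c^3 - 6*I*c^3 - 134*c^2 - 12*I*c^2 - 112*c - 12*I*c - 112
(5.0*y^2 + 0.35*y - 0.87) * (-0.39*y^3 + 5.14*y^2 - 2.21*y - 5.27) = -1.95*y^5 + 25.5635*y^4 - 8.9117*y^3 - 31.5953*y^2 + 0.0782*y + 4.5849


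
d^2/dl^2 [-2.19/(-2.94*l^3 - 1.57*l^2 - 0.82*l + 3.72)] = (-(38.6316*l + 6.8766)*(2.94*l^3 + 1.57*l^2 + 0.82*l - 3.72) + 2.19*(8.82*l^2 + 3.14*l + 0.82)*(17.64*l^2 + 6.28*l + 1.64))/(2.94*l^3 + 1.57*l^2 + 0.82*l - 3.72)^3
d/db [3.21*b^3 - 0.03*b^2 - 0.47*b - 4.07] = 9.63*b^2 - 0.06*b - 0.47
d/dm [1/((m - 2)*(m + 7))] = (-2*m - 5)/(m^4 + 10*m^3 - 3*m^2 - 140*m + 196)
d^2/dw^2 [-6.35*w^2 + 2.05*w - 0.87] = -12.7000000000000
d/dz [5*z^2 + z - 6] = 10*z + 1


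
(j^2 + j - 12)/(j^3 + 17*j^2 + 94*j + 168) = (j - 3)/(j^2 + 13*j + 42)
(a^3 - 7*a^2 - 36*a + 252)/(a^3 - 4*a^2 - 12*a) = (a^2 - a - 42)/(a*(a + 2))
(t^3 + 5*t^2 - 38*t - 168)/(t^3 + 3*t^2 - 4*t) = (t^2 + t - 42)/(t*(t - 1))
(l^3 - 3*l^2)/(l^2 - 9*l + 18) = l^2/(l - 6)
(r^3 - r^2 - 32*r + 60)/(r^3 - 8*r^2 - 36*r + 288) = (r^2 - 7*r + 10)/(r^2 - 14*r + 48)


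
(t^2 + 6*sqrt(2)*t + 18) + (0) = t^2 + 6*sqrt(2)*t + 18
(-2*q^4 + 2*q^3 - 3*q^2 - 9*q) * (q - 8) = -2*q^5 + 18*q^4 - 19*q^3 + 15*q^2 + 72*q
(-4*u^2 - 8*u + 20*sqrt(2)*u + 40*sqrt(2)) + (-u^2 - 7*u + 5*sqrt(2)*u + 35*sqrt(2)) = -5*u^2 - 15*u + 25*sqrt(2)*u + 75*sqrt(2)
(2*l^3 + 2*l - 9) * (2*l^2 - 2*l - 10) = 4*l^5 - 4*l^4 - 16*l^3 - 22*l^2 - 2*l + 90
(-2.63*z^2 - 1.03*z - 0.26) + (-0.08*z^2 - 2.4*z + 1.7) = -2.71*z^2 - 3.43*z + 1.44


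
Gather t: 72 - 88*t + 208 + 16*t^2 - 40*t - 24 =16*t^2 - 128*t + 256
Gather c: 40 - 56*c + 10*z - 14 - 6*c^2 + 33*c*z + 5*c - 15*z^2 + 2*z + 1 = -6*c^2 + c*(33*z - 51) - 15*z^2 + 12*z + 27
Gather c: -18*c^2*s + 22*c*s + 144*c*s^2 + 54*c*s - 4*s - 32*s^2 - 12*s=-18*c^2*s + c*(144*s^2 + 76*s) - 32*s^2 - 16*s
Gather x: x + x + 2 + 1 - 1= 2*x + 2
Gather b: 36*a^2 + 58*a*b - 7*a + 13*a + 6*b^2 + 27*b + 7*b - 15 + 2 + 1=36*a^2 + 6*a + 6*b^2 + b*(58*a + 34) - 12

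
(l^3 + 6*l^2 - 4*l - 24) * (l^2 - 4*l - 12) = l^5 + 2*l^4 - 40*l^3 - 80*l^2 + 144*l + 288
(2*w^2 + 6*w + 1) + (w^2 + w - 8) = 3*w^2 + 7*w - 7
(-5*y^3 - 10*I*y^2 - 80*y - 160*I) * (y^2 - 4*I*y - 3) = -5*y^5 + 10*I*y^4 - 105*y^3 + 190*I*y^2 - 400*y + 480*I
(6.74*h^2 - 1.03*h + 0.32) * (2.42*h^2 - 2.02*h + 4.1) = 16.3108*h^4 - 16.1074*h^3 + 30.489*h^2 - 4.8694*h + 1.312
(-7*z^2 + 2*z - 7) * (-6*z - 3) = 42*z^3 + 9*z^2 + 36*z + 21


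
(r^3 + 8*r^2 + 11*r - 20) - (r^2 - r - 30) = r^3 + 7*r^2 + 12*r + 10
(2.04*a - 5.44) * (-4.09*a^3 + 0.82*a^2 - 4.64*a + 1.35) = -8.3436*a^4 + 23.9224*a^3 - 13.9264*a^2 + 27.9956*a - 7.344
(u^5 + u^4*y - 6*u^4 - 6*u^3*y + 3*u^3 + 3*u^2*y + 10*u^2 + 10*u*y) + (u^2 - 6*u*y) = u^5 + u^4*y - 6*u^4 - 6*u^3*y + 3*u^3 + 3*u^2*y + 11*u^2 + 4*u*y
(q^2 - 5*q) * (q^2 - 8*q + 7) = q^4 - 13*q^3 + 47*q^2 - 35*q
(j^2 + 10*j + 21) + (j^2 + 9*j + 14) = 2*j^2 + 19*j + 35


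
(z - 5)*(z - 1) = z^2 - 6*z + 5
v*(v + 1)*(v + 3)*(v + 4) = v^4 + 8*v^3 + 19*v^2 + 12*v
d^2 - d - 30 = (d - 6)*(d + 5)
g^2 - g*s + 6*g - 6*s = (g + 6)*(g - s)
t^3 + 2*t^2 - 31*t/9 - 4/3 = (t - 4/3)*(t + 1/3)*(t + 3)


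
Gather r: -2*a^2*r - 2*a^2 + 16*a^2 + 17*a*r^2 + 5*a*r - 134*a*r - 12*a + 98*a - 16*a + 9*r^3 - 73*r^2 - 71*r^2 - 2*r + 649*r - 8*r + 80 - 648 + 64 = 14*a^2 + 70*a + 9*r^3 + r^2*(17*a - 144) + r*(-2*a^2 - 129*a + 639) - 504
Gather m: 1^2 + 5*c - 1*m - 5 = 5*c - m - 4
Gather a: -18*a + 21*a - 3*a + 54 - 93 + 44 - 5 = 0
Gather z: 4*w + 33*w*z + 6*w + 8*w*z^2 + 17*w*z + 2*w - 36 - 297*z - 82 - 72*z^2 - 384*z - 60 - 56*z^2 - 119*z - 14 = 12*w + z^2*(8*w - 128) + z*(50*w - 800) - 192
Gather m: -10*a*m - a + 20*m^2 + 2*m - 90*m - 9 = -a + 20*m^2 + m*(-10*a - 88) - 9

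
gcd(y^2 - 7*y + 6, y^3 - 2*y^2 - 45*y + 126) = y - 6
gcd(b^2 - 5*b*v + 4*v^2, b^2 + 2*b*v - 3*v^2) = -b + v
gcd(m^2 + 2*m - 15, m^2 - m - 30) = m + 5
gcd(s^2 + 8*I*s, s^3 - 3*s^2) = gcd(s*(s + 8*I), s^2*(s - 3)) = s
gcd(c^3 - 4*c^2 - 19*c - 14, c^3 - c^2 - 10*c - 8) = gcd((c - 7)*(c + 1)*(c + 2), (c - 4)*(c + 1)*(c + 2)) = c^2 + 3*c + 2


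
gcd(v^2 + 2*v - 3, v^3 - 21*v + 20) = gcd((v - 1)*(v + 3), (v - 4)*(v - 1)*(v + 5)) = v - 1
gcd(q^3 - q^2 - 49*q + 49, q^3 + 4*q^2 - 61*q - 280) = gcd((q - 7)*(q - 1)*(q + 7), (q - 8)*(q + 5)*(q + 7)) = q + 7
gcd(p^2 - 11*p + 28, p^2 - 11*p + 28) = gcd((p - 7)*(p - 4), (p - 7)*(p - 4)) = p^2 - 11*p + 28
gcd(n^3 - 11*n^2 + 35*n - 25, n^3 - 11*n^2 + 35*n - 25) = n^3 - 11*n^2 + 35*n - 25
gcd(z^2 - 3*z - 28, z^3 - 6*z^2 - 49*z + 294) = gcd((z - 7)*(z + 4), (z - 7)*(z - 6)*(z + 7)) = z - 7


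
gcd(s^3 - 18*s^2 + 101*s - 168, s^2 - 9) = s - 3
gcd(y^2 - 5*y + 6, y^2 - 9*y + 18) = y - 3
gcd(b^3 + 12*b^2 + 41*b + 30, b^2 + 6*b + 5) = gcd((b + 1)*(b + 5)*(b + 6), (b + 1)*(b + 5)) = b^2 + 6*b + 5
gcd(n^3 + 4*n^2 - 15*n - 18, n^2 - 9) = n - 3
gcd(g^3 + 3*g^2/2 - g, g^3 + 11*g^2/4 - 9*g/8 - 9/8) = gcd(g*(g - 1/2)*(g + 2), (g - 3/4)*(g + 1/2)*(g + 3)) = 1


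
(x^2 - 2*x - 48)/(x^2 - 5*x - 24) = (x + 6)/(x + 3)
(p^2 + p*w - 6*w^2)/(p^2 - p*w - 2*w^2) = (p + 3*w)/(p + w)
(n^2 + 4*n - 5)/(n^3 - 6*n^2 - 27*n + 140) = (n - 1)/(n^2 - 11*n + 28)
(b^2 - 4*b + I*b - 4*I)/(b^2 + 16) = (b^2 + b*(-4 + I) - 4*I)/(b^2 + 16)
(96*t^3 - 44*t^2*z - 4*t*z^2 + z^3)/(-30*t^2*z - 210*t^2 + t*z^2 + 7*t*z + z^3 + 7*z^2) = (16*t^2 - 10*t*z + z^2)/(-5*t*z - 35*t + z^2 + 7*z)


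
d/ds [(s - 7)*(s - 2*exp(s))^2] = (s - 2*exp(s))*(s - 2*(s - 7)*(2*exp(s) - 1) - 2*exp(s))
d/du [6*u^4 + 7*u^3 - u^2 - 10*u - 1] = 24*u^3 + 21*u^2 - 2*u - 10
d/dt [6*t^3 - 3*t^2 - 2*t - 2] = 18*t^2 - 6*t - 2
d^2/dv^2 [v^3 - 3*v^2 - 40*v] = 6*v - 6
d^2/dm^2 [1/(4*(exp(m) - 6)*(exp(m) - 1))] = (4*exp(3*m) - 21*exp(2*m) + 25*exp(m) + 42)*exp(m)/(4*(exp(6*m) - 21*exp(5*m) + 165*exp(4*m) - 595*exp(3*m) + 990*exp(2*m) - 756*exp(m) + 216))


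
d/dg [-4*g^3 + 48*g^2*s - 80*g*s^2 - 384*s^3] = -12*g^2 + 96*g*s - 80*s^2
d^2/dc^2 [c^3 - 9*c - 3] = 6*c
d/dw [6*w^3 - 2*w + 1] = 18*w^2 - 2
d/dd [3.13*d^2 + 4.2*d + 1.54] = 6.26*d + 4.2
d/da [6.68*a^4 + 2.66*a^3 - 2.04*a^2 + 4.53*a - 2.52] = 26.72*a^3 + 7.98*a^2 - 4.08*a + 4.53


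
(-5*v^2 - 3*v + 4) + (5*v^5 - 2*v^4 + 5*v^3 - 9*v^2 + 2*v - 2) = 5*v^5 - 2*v^4 + 5*v^3 - 14*v^2 - v + 2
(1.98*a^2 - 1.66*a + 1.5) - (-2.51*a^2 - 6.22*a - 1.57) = 4.49*a^2 + 4.56*a + 3.07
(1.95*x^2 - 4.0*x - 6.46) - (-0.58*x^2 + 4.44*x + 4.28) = 2.53*x^2 - 8.44*x - 10.74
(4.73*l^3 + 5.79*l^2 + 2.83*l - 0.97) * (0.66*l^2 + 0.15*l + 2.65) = 3.1218*l^5 + 4.5309*l^4 + 15.2708*l^3 + 15.1278*l^2 + 7.354*l - 2.5705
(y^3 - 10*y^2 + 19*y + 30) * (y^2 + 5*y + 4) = y^5 - 5*y^4 - 27*y^3 + 85*y^2 + 226*y + 120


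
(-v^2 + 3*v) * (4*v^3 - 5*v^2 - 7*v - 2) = -4*v^5 + 17*v^4 - 8*v^3 - 19*v^2 - 6*v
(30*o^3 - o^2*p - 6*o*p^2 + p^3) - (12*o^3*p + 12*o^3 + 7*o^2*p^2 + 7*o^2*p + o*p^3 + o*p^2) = -12*o^3*p + 18*o^3 - 7*o^2*p^2 - 8*o^2*p - o*p^3 - 7*o*p^2 + p^3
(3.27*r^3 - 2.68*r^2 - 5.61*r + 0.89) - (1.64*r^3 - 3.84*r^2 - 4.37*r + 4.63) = 1.63*r^3 + 1.16*r^2 - 1.24*r - 3.74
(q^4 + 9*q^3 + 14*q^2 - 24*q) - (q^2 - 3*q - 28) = q^4 + 9*q^3 + 13*q^2 - 21*q + 28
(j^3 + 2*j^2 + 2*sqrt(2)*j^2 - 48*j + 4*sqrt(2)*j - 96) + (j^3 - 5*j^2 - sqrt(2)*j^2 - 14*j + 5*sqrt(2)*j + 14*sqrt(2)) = 2*j^3 - 3*j^2 + sqrt(2)*j^2 - 62*j + 9*sqrt(2)*j - 96 + 14*sqrt(2)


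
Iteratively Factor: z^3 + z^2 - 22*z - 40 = (z + 4)*(z^2 - 3*z - 10) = (z - 5)*(z + 4)*(z + 2)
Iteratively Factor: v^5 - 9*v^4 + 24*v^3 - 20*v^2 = (v - 2)*(v^4 - 7*v^3 + 10*v^2) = (v - 5)*(v - 2)*(v^3 - 2*v^2) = v*(v - 5)*(v - 2)*(v^2 - 2*v) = v^2*(v - 5)*(v - 2)*(v - 2)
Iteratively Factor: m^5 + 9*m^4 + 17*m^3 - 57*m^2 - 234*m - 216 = (m + 4)*(m^4 + 5*m^3 - 3*m^2 - 45*m - 54) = (m + 3)*(m + 4)*(m^3 + 2*m^2 - 9*m - 18) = (m + 3)^2*(m + 4)*(m^2 - m - 6) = (m + 2)*(m + 3)^2*(m + 4)*(m - 3)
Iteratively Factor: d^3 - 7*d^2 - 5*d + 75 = (d - 5)*(d^2 - 2*d - 15) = (d - 5)^2*(d + 3)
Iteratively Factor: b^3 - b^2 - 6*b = (b)*(b^2 - b - 6) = b*(b + 2)*(b - 3)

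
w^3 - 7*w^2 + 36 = (w - 6)*(w - 3)*(w + 2)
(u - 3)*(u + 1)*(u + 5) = u^3 + 3*u^2 - 13*u - 15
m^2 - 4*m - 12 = (m - 6)*(m + 2)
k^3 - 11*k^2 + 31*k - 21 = (k - 7)*(k - 3)*(k - 1)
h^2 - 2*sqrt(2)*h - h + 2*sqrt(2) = (h - 1)*(h - 2*sqrt(2))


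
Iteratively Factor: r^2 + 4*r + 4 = (r + 2)*(r + 2)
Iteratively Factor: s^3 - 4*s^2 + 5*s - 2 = (s - 2)*(s^2 - 2*s + 1) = (s - 2)*(s - 1)*(s - 1)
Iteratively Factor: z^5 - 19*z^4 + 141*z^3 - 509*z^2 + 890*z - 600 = (z - 4)*(z^4 - 15*z^3 + 81*z^2 - 185*z + 150) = (z - 4)*(z - 2)*(z^3 - 13*z^2 + 55*z - 75) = (z - 5)*(z - 4)*(z - 2)*(z^2 - 8*z + 15) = (z - 5)*(z - 4)*(z - 3)*(z - 2)*(z - 5)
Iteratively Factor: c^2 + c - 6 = (c + 3)*(c - 2)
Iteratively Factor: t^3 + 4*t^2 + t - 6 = (t - 1)*(t^2 + 5*t + 6) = (t - 1)*(t + 3)*(t + 2)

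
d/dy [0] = 0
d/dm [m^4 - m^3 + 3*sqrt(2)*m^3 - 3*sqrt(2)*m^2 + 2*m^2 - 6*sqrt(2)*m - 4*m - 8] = 4*m^3 - 3*m^2 + 9*sqrt(2)*m^2 - 6*sqrt(2)*m + 4*m - 6*sqrt(2) - 4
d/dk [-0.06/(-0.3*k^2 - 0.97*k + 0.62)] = (-0.036*k - 0.0582)/(0.3*k^2 + 0.97*k - 0.62)^2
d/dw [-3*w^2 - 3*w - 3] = -6*w - 3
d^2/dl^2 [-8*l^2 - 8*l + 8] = -16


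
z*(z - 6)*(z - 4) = z^3 - 10*z^2 + 24*z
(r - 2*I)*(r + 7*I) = r^2 + 5*I*r + 14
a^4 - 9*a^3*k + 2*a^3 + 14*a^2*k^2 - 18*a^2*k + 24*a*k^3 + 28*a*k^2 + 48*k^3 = (a + 2)*(a - 6*k)*(a - 4*k)*(a + k)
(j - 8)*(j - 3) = j^2 - 11*j + 24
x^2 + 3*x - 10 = (x - 2)*(x + 5)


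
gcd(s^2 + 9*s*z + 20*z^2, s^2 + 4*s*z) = s + 4*z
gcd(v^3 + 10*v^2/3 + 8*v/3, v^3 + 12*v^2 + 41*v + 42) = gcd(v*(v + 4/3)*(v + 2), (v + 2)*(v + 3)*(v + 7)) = v + 2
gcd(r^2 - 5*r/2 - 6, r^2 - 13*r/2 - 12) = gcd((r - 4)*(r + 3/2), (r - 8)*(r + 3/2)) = r + 3/2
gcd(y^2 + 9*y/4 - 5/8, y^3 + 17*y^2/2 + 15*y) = y + 5/2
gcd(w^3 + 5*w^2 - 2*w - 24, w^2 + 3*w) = w + 3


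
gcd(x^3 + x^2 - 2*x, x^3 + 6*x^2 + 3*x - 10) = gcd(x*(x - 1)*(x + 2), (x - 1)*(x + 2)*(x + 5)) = x^2 + x - 2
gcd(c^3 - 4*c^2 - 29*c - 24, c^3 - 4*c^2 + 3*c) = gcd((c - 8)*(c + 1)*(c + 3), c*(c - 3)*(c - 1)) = 1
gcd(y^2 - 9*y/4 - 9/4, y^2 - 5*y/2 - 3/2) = y - 3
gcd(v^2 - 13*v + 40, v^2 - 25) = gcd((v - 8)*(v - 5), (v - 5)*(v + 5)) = v - 5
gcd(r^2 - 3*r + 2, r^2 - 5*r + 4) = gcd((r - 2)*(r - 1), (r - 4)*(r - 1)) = r - 1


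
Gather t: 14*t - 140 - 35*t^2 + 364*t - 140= -35*t^2 + 378*t - 280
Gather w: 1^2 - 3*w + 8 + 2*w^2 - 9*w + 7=2*w^2 - 12*w + 16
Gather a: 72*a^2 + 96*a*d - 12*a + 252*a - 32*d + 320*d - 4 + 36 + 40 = 72*a^2 + a*(96*d + 240) + 288*d + 72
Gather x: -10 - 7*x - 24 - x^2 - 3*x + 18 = -x^2 - 10*x - 16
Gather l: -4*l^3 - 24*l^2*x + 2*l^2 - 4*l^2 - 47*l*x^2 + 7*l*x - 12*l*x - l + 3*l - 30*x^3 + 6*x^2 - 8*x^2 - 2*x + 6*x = -4*l^3 + l^2*(-24*x - 2) + l*(-47*x^2 - 5*x + 2) - 30*x^3 - 2*x^2 + 4*x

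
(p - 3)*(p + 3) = p^2 - 9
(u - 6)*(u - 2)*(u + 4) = u^3 - 4*u^2 - 20*u + 48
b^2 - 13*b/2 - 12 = (b - 8)*(b + 3/2)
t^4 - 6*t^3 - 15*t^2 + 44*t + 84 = (t - 7)*(t - 3)*(t + 2)^2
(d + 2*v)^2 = d^2 + 4*d*v + 4*v^2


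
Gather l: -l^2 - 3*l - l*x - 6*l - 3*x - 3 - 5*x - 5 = -l^2 + l*(-x - 9) - 8*x - 8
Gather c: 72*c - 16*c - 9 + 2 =56*c - 7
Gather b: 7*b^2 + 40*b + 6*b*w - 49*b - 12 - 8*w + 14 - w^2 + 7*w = 7*b^2 + b*(6*w - 9) - w^2 - w + 2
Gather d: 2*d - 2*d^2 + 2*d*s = -2*d^2 + d*(2*s + 2)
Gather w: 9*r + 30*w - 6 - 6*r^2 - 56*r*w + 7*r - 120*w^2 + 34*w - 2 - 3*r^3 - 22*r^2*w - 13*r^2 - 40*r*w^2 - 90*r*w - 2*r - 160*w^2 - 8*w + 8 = -3*r^3 - 19*r^2 + 14*r + w^2*(-40*r - 280) + w*(-22*r^2 - 146*r + 56)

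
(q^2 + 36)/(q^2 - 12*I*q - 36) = (q + 6*I)/(q - 6*I)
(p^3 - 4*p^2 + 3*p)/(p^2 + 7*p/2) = 2*(p^2 - 4*p + 3)/(2*p + 7)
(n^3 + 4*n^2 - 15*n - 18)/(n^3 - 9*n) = (n^2 + 7*n + 6)/(n*(n + 3))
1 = 1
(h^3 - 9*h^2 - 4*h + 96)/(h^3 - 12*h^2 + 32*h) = (h + 3)/h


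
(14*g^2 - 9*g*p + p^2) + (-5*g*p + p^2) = 14*g^2 - 14*g*p + 2*p^2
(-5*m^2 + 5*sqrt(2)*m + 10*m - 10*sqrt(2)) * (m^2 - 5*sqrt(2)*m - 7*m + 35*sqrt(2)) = -5*m^4 + 30*sqrt(2)*m^3 + 45*m^3 - 270*sqrt(2)*m^2 - 120*m^2 + 450*m + 420*sqrt(2)*m - 700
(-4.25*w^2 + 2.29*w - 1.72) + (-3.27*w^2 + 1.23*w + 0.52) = -7.52*w^2 + 3.52*w - 1.2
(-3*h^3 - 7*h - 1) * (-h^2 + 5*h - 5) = 3*h^5 - 15*h^4 + 22*h^3 - 34*h^2 + 30*h + 5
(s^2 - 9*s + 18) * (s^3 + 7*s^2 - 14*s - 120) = s^5 - 2*s^4 - 59*s^3 + 132*s^2 + 828*s - 2160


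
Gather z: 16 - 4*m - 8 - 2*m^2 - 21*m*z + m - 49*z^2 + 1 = -2*m^2 - 21*m*z - 3*m - 49*z^2 + 9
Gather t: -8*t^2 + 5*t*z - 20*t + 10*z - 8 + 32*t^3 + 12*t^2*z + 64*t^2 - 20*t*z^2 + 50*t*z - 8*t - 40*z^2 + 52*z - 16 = 32*t^3 + t^2*(12*z + 56) + t*(-20*z^2 + 55*z - 28) - 40*z^2 + 62*z - 24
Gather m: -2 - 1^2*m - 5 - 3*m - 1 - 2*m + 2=-6*m - 6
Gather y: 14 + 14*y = 14*y + 14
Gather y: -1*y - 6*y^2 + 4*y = -6*y^2 + 3*y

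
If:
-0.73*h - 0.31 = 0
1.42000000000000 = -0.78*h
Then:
No Solution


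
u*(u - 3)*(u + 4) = u^3 + u^2 - 12*u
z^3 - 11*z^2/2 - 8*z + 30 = (z - 6)*(z - 2)*(z + 5/2)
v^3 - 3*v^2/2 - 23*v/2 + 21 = (v - 3)*(v - 2)*(v + 7/2)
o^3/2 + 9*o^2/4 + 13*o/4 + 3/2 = (o/2 + 1/2)*(o + 3/2)*(o + 2)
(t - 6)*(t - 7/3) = t^2 - 25*t/3 + 14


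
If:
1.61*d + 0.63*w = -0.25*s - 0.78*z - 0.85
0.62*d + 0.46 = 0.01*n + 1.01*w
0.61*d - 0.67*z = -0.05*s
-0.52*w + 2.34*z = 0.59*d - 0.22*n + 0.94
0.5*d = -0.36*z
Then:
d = 0.16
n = 8.18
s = -4.93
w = 0.47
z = -0.22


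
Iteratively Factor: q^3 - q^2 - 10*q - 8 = (q + 1)*(q^2 - 2*q - 8) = (q + 1)*(q + 2)*(q - 4)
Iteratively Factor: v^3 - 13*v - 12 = (v + 1)*(v^2 - v - 12) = (v - 4)*(v + 1)*(v + 3)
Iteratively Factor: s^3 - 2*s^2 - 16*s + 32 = (s - 2)*(s^2 - 16) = (s - 4)*(s - 2)*(s + 4)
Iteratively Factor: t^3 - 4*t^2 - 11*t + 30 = (t + 3)*(t^2 - 7*t + 10) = (t - 2)*(t + 3)*(t - 5)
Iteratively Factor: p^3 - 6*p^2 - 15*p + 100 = (p - 5)*(p^2 - p - 20) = (p - 5)^2*(p + 4)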